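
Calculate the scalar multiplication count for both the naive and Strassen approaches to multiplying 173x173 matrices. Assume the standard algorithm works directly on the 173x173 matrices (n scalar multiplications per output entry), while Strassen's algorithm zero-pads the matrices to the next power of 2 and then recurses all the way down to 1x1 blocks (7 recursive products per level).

Matrix multiplication for 173x173 matrices:

Strassen's algorithm requires power-of-2 dimensions. Pad 173x173 to 256x256 (next power of 2).

Standard algorithm: 173^3 = 5177717 multiplications
Strassen's algorithm: 7^(log2(256)) = 7^8 = 5764801 multiplications
Difference: 5177717 - 5764801 = -587084 (Strassen uses MORE here due to padding overhead — for small or just-over-power-of-2 n, padding can outweigh the per-level savings)

Standard: 5177717 multiplications (173^3). Strassen: 5764801 multiplications (7^8, after padding to 256x256). Strassen reduces 8 recursive multiplications to 7 at each level.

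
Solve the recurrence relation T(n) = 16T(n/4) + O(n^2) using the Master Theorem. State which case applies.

Master Theorem for T(n) = 16T(n/4) + O(n^2):

a = 16, b = 4, c = 2
log_b(a) = log_4(16) = 2.0000

Case 2: c = 2 = log_4(16) = 2.0000
T(n) = O(n^2 log n) = O(n^2 log n)

For T(n) = 16T(n/4) + O(n^2): log_4(16) = 2.0000. This is Case 2 of the Master Theorem (c = log_b(a), equal work at all levels), giving O(n^2 log n).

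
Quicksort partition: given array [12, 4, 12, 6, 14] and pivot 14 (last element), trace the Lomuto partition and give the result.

Lomuto partition with pivot = 14:

Initial array: [12, 4, 12, 6, 14]

arr[0]=12 <= 14: swap with position 0, array becomes [12, 4, 12, 6, 14]
arr[1]=4 <= 14: swap with position 1, array becomes [12, 4, 12, 6, 14]
arr[2]=12 <= 14: swap with position 2, array becomes [12, 4, 12, 6, 14]
arr[3]=6 <= 14: swap with position 3, array becomes [12, 4, 12, 6, 14]

Place pivot at position 4: [12, 4, 12, 6, 14]
Pivot position: 4

After partitioning with pivot 14, the array becomes [12, 4, 12, 6, 14]. The pivot is placed at index 4. All elements to the left of the pivot are <= 14, and all elements to the right are > 14.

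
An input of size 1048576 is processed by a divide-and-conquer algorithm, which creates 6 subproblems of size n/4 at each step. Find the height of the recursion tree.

For divide and conquer with division factor 4:

Problem sizes at each level:
Level 0: 1048576
Level 1: 262144
Level 2: 65536
Level 3: 16384
Level 4: 4096
Level 5: 1024
Level 6: 256
Level 7: 64
Level 8: 16
Level 9: 4
Level 10: 1

The root is level 0 and the size-1 base case is level 10 (the tree spans levels 0 through 10, i.e. 11 levels counting the root), so the depth is the number of divisions: log_4(1048576) = 10

The recursion tree depth is log_4(1048576) = 10. At each level, the problem size is divided by 4, so it takes 10 divisions to reduce to a base case of size 1. The algorithm makes 6 recursive calls at each level.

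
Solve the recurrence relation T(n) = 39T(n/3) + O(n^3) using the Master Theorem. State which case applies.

Master Theorem for T(n) = 39T(n/3) + O(n^3):

a = 39, b = 3, c = 3
log_b(a) = log_3(39) = 3.3347

Case 1: c = 3 < log_3(39) = 3.3347
T(n) = O(n^(log_3 39))

For T(n) = 39T(n/3) + O(n^3): log_3(39) = 3.3347. This is Case 1 of the Master Theorem (c < log_b(a), work dominated by leaves), giving O(n^(log_3 39)).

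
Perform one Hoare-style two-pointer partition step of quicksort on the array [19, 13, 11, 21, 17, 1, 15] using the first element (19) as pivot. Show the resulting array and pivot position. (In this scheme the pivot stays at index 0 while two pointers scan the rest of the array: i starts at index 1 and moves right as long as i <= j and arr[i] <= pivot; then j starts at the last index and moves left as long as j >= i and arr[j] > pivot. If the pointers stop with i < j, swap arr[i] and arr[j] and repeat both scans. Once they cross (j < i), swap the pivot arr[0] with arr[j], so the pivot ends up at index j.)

Hoare-style two-pointer partition with pivot = 19:

Initial array: [19, 13, 11, 21, 17, 1, 15]

Pointers start at i = 1, j = 6.
i stops at index 3 (arr[3]=21 > 19), j stops at index 6 (arr[6]=15 <= 19): swap arr[3] and arr[6], array becomes [19, 13, 11, 15, 17, 1, 21]
i ends at 6, j ends at 5: the pointers have crossed (j < i), so scanning stops.

Swap pivot arr[0] with arr[5] to place pivot at position 5: [1, 13, 11, 15, 17, 19, 21]
Pivot position: 5

After partitioning with pivot 19, the array becomes [1, 13, 11, 15, 17, 19, 21]. The pivot is placed at index 5. All elements to the left of the pivot are <= 19, and all elements to the right are > 19.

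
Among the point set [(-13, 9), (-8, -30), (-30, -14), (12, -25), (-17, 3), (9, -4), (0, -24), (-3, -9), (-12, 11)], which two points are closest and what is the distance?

Computing all pairwise distances among 9 points:

d((-13, 9), (-8, -30)) = 39.3192
d((-13, 9), (-30, -14)) = 28.6007
d((-13, 9), (12, -25)) = 42.2019
d((-13, 9), (-17, 3)) = 7.2111
d((-13, 9), (9, -4)) = 25.5539
d((-13, 9), (0, -24)) = 35.4683
d((-13, 9), (-3, -9)) = 20.5913
d((-13, 9), (-12, 11)) = 2.2361 <-- minimum
d((-8, -30), (-30, -14)) = 27.2029
d((-8, -30), (12, -25)) = 20.6155
d((-8, -30), (-17, 3)) = 34.2053
d((-8, -30), (9, -4)) = 31.0644
d((-8, -30), (0, -24)) = 10.0
d((-8, -30), (-3, -9)) = 21.587
d((-8, -30), (-12, 11)) = 41.1947
d((-30, -14), (12, -25)) = 43.4166
d((-30, -14), (-17, 3)) = 21.4009
d((-30, -14), (9, -4)) = 40.2616
d((-30, -14), (0, -24)) = 31.6228
d((-30, -14), (-3, -9)) = 27.4591
d((-30, -14), (-12, 11)) = 30.8058
d((12, -25), (-17, 3)) = 40.3113
d((12, -25), (9, -4)) = 21.2132
d((12, -25), (0, -24)) = 12.0416
d((12, -25), (-3, -9)) = 21.9317
d((12, -25), (-12, 11)) = 43.2666
d((-17, 3), (9, -4)) = 26.9258
d((-17, 3), (0, -24)) = 31.9061
d((-17, 3), (-3, -9)) = 18.4391
d((-17, 3), (-12, 11)) = 9.434
d((9, -4), (0, -24)) = 21.9317
d((9, -4), (-3, -9)) = 13.0
d((9, -4), (-12, 11)) = 25.807
d((0, -24), (-3, -9)) = 15.2971
d((0, -24), (-12, 11)) = 37.0
d((-3, -9), (-12, 11)) = 21.9317

Closest pair: (-13, 9) and (-12, 11) with distance 2.2361

The closest pair is (-13, 9) and (-12, 11) with Euclidean distance 2.2361. For 9 points, brute-force pairwise comparison is shown above. For large n, the divide-and-conquer algorithm (sort by x, recurse on halves, check the dividing strip) achieves O(n log n).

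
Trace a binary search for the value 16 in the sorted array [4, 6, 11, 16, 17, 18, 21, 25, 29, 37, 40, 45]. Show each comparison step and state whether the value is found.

Binary search for 16 in [4, 6, 11, 16, 17, 18, 21, 25, 29, 37, 40, 45]:

lo=0, hi=11, mid=5, arr[mid]=18 -> 18 > 16, search left half
lo=0, hi=4, mid=2, arr[mid]=11 -> 11 < 16, search right half
lo=3, hi=4, mid=3, arr[mid]=16 -> Found target at index 3!

Binary search finds 16 at index 3 after 3 comparisons. The search repeatedly halves the search space by comparing with the middle element.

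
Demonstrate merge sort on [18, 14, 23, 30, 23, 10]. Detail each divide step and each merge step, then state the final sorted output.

Merge sort trace:

Split: [18, 14, 23, 30, 23, 10] -> [18, 14, 23] and [30, 23, 10]
  Split: [18, 14, 23] -> [18] and [14, 23]
    Split: [14, 23] -> [14] and [23]
    Merge: [14] + [23] -> [14, 23]
  Merge: [18] + [14, 23] -> [14, 18, 23]
  Split: [30, 23, 10] -> [30] and [23, 10]
    Split: [23, 10] -> [23] and [10]
    Merge: [23] + [10] -> [10, 23]
  Merge: [30] + [10, 23] -> [10, 23, 30]
Merge: [14, 18, 23] + [10, 23, 30] -> [10, 14, 18, 23, 23, 30]

Final sorted array: [10, 14, 18, 23, 23, 30]

The merge sort proceeds by recursively splitting the array and merging sorted halves.
After all merges, the sorted array is [10, 14, 18, 23, 23, 30].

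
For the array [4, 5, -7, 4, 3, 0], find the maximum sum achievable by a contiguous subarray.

Using Kadane's algorithm on [4, 5, -7, 4, 3, 0]:

Scanning through the array:
Position 1 (value 5): max_ending_here = 9, max_so_far = 9
Position 2 (value -7): max_ending_here = 2, max_so_far = 9
Position 3 (value 4): max_ending_here = 6, max_so_far = 9
Position 4 (value 3): max_ending_here = 9, max_so_far = 9
Position 5 (value 0): max_ending_here = 9, max_so_far = 9

Maximum subarray: [4, 5]
Maximum sum: 9

The maximum subarray is [4, 5] with sum 9. This subarray runs from index 0 to index 1.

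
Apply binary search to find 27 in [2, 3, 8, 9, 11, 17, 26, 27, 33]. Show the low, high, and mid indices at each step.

Binary search for 27 in [2, 3, 8, 9, 11, 17, 26, 27, 33]:

lo=0, hi=8, mid=4, arr[mid]=11 -> 11 < 27, search right half
lo=5, hi=8, mid=6, arr[mid]=26 -> 26 < 27, search right half
lo=7, hi=8, mid=7, arr[mid]=27 -> Found target at index 7!

Binary search finds 27 at index 7 after 3 comparisons. The search repeatedly halves the search space by comparing with the middle element.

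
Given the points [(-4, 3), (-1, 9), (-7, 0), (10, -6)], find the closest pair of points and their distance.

Computing all pairwise distances among 4 points:

d((-4, 3), (-1, 9)) = 6.7082
d((-4, 3), (-7, 0)) = 4.2426 <-- minimum
d((-4, 3), (10, -6)) = 16.6433
d((-1, 9), (-7, 0)) = 10.8167
d((-1, 9), (10, -6)) = 18.6011
d((-7, 0), (10, -6)) = 18.0278

Closest pair: (-4, 3) and (-7, 0) with distance 4.2426

The closest pair is (-4, 3) and (-7, 0) with Euclidean distance 4.2426. For 4 points, brute-force pairwise comparison is shown above. For large n, the divide-and-conquer algorithm (sort by x, recurse on halves, check the dividing strip) achieves O(n log n).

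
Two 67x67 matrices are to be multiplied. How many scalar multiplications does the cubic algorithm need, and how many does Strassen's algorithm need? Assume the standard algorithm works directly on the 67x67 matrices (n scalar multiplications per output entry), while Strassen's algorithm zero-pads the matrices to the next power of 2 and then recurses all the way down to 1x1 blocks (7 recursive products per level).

Matrix multiplication for 67x67 matrices:

Strassen's algorithm requires power-of-2 dimensions. Pad 67x67 to 128x128 (next power of 2).

Standard algorithm: 67^3 = 300763 multiplications
Strassen's algorithm: 7^(log2(128)) = 7^7 = 823543 multiplications
Difference: 300763 - 823543 = -522780 (Strassen uses MORE here due to padding overhead — for small or just-over-power-of-2 n, padding can outweigh the per-level savings)

Standard: 300763 multiplications (67^3). Strassen: 823543 multiplications (7^7, after padding to 128x128). Strassen reduces 8 recursive multiplications to 7 at each level.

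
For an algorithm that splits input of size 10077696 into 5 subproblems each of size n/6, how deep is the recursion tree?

For divide and conquer with division factor 6:

Problem sizes at each level:
Level 0: 10077696
Level 1: 1679616
Level 2: 279936
Level 3: 46656
Level 4: 7776
Level 5: 1296
Level 6: 216
Level 7: 36
Level 8: 6
Level 9: 1

The root is level 0 and the size-1 base case is level 9 (the tree spans levels 0 through 9, i.e. 10 levels counting the root), so the depth is the number of divisions: log_6(10077696) = 9

The recursion tree depth is log_6(10077696) = 9. At each level, the problem size is divided by 6, so it takes 9 divisions to reduce to a base case of size 1. The algorithm makes 5 recursive calls at each level.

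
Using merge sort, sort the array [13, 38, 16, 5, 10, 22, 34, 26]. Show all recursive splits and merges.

Merge sort trace:

Split: [13, 38, 16, 5, 10, 22, 34, 26] -> [13, 38, 16, 5] and [10, 22, 34, 26]
  Split: [13, 38, 16, 5] -> [13, 38] and [16, 5]
    Split: [13, 38] -> [13] and [38]
    Merge: [13] + [38] -> [13, 38]
    Split: [16, 5] -> [16] and [5]
    Merge: [16] + [5] -> [5, 16]
  Merge: [13, 38] + [5, 16] -> [5, 13, 16, 38]
  Split: [10, 22, 34, 26] -> [10, 22] and [34, 26]
    Split: [10, 22] -> [10] and [22]
    Merge: [10] + [22] -> [10, 22]
    Split: [34, 26] -> [34] and [26]
    Merge: [34] + [26] -> [26, 34]
  Merge: [10, 22] + [26, 34] -> [10, 22, 26, 34]
Merge: [5, 13, 16, 38] + [10, 22, 26, 34] -> [5, 10, 13, 16, 22, 26, 34, 38]

Final sorted array: [5, 10, 13, 16, 22, 26, 34, 38]

The merge sort proceeds by recursively splitting the array and merging sorted halves.
After all merges, the sorted array is [5, 10, 13, 16, 22, 26, 34, 38].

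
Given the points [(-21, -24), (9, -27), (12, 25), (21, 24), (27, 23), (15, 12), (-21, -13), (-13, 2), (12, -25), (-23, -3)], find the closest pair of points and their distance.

Computing all pairwise distances among 10 points:

d((-21, -24), (9, -27)) = 30.1496
d((-21, -24), (12, 25)) = 59.0762
d((-21, -24), (21, 24)) = 63.7809
d((-21, -24), (27, 23)) = 67.1789
d((-21, -24), (15, 12)) = 50.9117
d((-21, -24), (-21, -13)) = 11.0
d((-21, -24), (-13, 2)) = 27.2029
d((-21, -24), (12, -25)) = 33.0151
d((-21, -24), (-23, -3)) = 21.095
d((9, -27), (12, 25)) = 52.0865
d((9, -27), (21, 24)) = 52.3927
d((9, -27), (27, 23)) = 53.1413
d((9, -27), (15, 12)) = 39.4588
d((9, -27), (-21, -13)) = 33.1059
d((9, -27), (-13, 2)) = 36.4005
d((9, -27), (12, -25)) = 3.6056 <-- minimum
d((9, -27), (-23, -3)) = 40.0
d((12, 25), (21, 24)) = 9.0554
d((12, 25), (27, 23)) = 15.1327
d((12, 25), (15, 12)) = 13.3417
d((12, 25), (-21, -13)) = 50.3289
d((12, 25), (-13, 2)) = 33.9706
d((12, 25), (12, -25)) = 50.0
d((12, 25), (-23, -3)) = 44.8219
d((21, 24), (27, 23)) = 6.0828
d((21, 24), (15, 12)) = 13.4164
d((21, 24), (-21, -13)) = 55.9732
d((21, 24), (-13, 2)) = 40.4969
d((21, 24), (12, -25)) = 49.8197
d((21, 24), (-23, -3)) = 51.6236
d((27, 23), (15, 12)) = 16.2788
d((27, 23), (-21, -13)) = 60.0
d((27, 23), (-13, 2)) = 45.1774
d((27, 23), (12, -25)) = 50.2892
d((27, 23), (-23, -3)) = 56.356
d((15, 12), (-21, -13)) = 43.8292
d((15, 12), (-13, 2)) = 29.7321
d((15, 12), (12, -25)) = 37.1214
d((15, 12), (-23, -3)) = 40.8534
d((-21, -13), (-13, 2)) = 17.0
d((-21, -13), (12, -25)) = 35.1141
d((-21, -13), (-23, -3)) = 10.198
d((-13, 2), (12, -25)) = 36.7967
d((-13, 2), (-23, -3)) = 11.1803
d((12, -25), (-23, -3)) = 41.3401

Closest pair: (9, -27) and (12, -25) with distance 3.6056

The closest pair is (9, -27) and (12, -25) with Euclidean distance 3.6056. For 10 points, brute-force pairwise comparison is shown above. For large n, the divide-and-conquer algorithm (sort by x, recurse on halves, check the dividing strip) achieves O(n log n).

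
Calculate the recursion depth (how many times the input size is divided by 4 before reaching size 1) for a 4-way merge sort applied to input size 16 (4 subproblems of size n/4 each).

For divide and conquer with division factor 4:

Problem sizes at each level:
Level 0: 16
Level 1: 4
Level 2: 1

The root is level 0 and the size-1 base case is level 2 (the tree spans levels 0 through 2, i.e. 3 levels counting the root), so the depth is the number of divisions: log_4(16) = 2

The recursion tree depth is log_4(16) = 2. At each level, the problem size is divided by 4, so it takes 2 divisions to reduce to a base case of size 1. The algorithm makes 4 recursive calls at each level.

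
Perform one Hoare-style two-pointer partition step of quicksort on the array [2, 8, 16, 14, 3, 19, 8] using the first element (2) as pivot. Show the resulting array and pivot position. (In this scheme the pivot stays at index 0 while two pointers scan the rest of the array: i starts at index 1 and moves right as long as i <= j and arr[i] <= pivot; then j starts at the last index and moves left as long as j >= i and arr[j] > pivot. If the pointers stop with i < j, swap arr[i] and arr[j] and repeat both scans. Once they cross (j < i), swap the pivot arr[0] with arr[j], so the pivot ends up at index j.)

Hoare-style two-pointer partition with pivot = 2:

Initial array: [2, 8, 16, 14, 3, 19, 8]

Pointers start at i = 1, j = 6.
i ends at 1, j ends at 0: the pointers have crossed (j < i), so scanning stops.

j = 0, so swapping arr[0] with arr[j] leaves the pivot at position 0: [2, 8, 16, 14, 3, 19, 8]
Pivot position: 0

After partitioning with pivot 2, the array becomes [2, 8, 16, 14, 3, 19, 8]. The pivot is placed at index 0. All elements to the left of the pivot are <= 2, and all elements to the right are > 2.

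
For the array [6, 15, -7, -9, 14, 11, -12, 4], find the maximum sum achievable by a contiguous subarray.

Using Kadane's algorithm on [6, 15, -7, -9, 14, 11, -12, 4]:

Scanning through the array:
Position 1 (value 15): max_ending_here = 21, max_so_far = 21
Position 2 (value -7): max_ending_here = 14, max_so_far = 21
Position 3 (value -9): max_ending_here = 5, max_so_far = 21
Position 4 (value 14): max_ending_here = 19, max_so_far = 21
Position 5 (value 11): max_ending_here = 30, max_so_far = 30
Position 6 (value -12): max_ending_here = 18, max_so_far = 30
Position 7 (value 4): max_ending_here = 22, max_so_far = 30

Maximum subarray: [6, 15, -7, -9, 14, 11]
Maximum sum: 30

The maximum subarray is [6, 15, -7, -9, 14, 11] with sum 30. This subarray runs from index 0 to index 5.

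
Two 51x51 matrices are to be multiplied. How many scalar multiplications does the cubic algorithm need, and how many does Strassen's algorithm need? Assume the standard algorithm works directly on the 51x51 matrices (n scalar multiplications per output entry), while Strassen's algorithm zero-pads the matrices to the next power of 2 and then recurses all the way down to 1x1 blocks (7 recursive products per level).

Matrix multiplication for 51x51 matrices:

Strassen's algorithm requires power-of-2 dimensions. Pad 51x51 to 64x64 (next power of 2).

Standard algorithm: 51^3 = 132651 multiplications
Strassen's algorithm: 7^(log2(64)) = 7^6 = 117649 multiplications
Savings: 132651 - 117649 = 15002 multiplications

Standard: 132651 multiplications (51^3). Strassen: 117649 multiplications (7^6, after padding to 64x64). Strassen reduces 8 recursive multiplications to 7 at each level.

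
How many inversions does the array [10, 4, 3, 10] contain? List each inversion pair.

Finding inversions in [10, 4, 3, 10]:

(0, 1): arr[0]=10 > arr[1]=4
(0, 2): arr[0]=10 > arr[2]=3
(1, 2): arr[1]=4 > arr[2]=3

Total inversions: 3

The array has 3 inversion(s): (0,1), (0,2), (1,2). Each pair (i,j) satisfies i < j and arr[i] > arr[j].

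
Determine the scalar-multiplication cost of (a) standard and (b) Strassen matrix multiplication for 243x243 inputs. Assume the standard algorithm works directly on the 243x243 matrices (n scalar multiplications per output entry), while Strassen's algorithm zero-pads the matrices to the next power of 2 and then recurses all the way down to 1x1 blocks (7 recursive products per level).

Matrix multiplication for 243x243 matrices:

Strassen's algorithm requires power-of-2 dimensions. Pad 243x243 to 256x256 (next power of 2).

Standard algorithm: 243^3 = 14348907 multiplications
Strassen's algorithm: 7^(log2(256)) = 7^8 = 5764801 multiplications
Savings: 14348907 - 5764801 = 8584106 multiplications

Standard: 14348907 multiplications (243^3). Strassen: 5764801 multiplications (7^8, after padding to 256x256). Strassen reduces 8 recursive multiplications to 7 at each level.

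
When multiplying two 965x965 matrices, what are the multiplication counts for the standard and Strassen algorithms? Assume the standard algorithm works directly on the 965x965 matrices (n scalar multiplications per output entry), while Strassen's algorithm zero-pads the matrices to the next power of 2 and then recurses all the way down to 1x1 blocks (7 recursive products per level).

Matrix multiplication for 965x965 matrices:

Strassen's algorithm requires power-of-2 dimensions. Pad 965x965 to 1024x1024 (next power of 2).

Standard algorithm: 965^3 = 898632125 multiplications
Strassen's algorithm: 7^(log2(1024)) = 7^10 = 282475249 multiplications
Savings: 898632125 - 282475249 = 616156876 multiplications

Standard: 898632125 multiplications (965^3). Strassen: 282475249 multiplications (7^10, after padding to 1024x1024). Strassen reduces 8 recursive multiplications to 7 at each level.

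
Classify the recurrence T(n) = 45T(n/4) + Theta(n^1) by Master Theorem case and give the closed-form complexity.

Master Theorem for T(n) = 45T(n/4) + O(n^1):

a = 45, b = 4, c = 1
log_b(a) = log_4(45) = 2.7459

Case 1: c = 1 < log_4(45) = 2.7459
T(n) = O(n^(log_4 45))

For T(n) = 45T(n/4) + O(n^1): log_4(45) = 2.7459. This is Case 1 of the Master Theorem (c < log_b(a), work dominated by leaves), giving O(n^(log_4 45)).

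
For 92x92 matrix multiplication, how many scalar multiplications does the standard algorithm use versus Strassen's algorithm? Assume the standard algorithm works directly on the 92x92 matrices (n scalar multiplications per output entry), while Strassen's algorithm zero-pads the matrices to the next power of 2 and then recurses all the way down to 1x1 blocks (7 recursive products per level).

Matrix multiplication for 92x92 matrices:

Strassen's algorithm requires power-of-2 dimensions. Pad 92x92 to 128x128 (next power of 2).

Standard algorithm: 92^3 = 778688 multiplications
Strassen's algorithm: 7^(log2(128)) = 7^7 = 823543 multiplications
Difference: 778688 - 823543 = -44855 (Strassen uses MORE here due to padding overhead — for small or just-over-power-of-2 n, padding can outweigh the per-level savings)

Standard: 778688 multiplications (92^3). Strassen: 823543 multiplications (7^7, after padding to 128x128). Strassen reduces 8 recursive multiplications to 7 at each level.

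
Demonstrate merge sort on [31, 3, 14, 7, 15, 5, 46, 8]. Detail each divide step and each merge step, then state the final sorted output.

Merge sort trace:

Split: [31, 3, 14, 7, 15, 5, 46, 8] -> [31, 3, 14, 7] and [15, 5, 46, 8]
  Split: [31, 3, 14, 7] -> [31, 3] and [14, 7]
    Split: [31, 3] -> [31] and [3]
    Merge: [31] + [3] -> [3, 31]
    Split: [14, 7] -> [14] and [7]
    Merge: [14] + [7] -> [7, 14]
  Merge: [3, 31] + [7, 14] -> [3, 7, 14, 31]
  Split: [15, 5, 46, 8] -> [15, 5] and [46, 8]
    Split: [15, 5] -> [15] and [5]
    Merge: [15] + [5] -> [5, 15]
    Split: [46, 8] -> [46] and [8]
    Merge: [46] + [8] -> [8, 46]
  Merge: [5, 15] + [8, 46] -> [5, 8, 15, 46]
Merge: [3, 7, 14, 31] + [5, 8, 15, 46] -> [3, 5, 7, 8, 14, 15, 31, 46]

Final sorted array: [3, 5, 7, 8, 14, 15, 31, 46]

The merge sort proceeds by recursively splitting the array and merging sorted halves.
After all merges, the sorted array is [3, 5, 7, 8, 14, 15, 31, 46].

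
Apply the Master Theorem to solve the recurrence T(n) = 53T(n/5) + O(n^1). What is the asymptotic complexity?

Master Theorem for T(n) = 53T(n/5) + O(n^1):

a = 53, b = 5, c = 1
log_b(a) = log_5(53) = 2.4669

Case 1: c = 1 < log_5(53) = 2.4669
T(n) = O(n^(log_5 53))

For T(n) = 53T(n/5) + O(n^1): log_5(53) = 2.4669. This is Case 1 of the Master Theorem (c < log_b(a), work dominated by leaves), giving O(n^(log_5 53)).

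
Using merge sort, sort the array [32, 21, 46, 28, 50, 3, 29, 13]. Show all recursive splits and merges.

Merge sort trace:

Split: [32, 21, 46, 28, 50, 3, 29, 13] -> [32, 21, 46, 28] and [50, 3, 29, 13]
  Split: [32, 21, 46, 28] -> [32, 21] and [46, 28]
    Split: [32, 21] -> [32] and [21]
    Merge: [32] + [21] -> [21, 32]
    Split: [46, 28] -> [46] and [28]
    Merge: [46] + [28] -> [28, 46]
  Merge: [21, 32] + [28, 46] -> [21, 28, 32, 46]
  Split: [50, 3, 29, 13] -> [50, 3] and [29, 13]
    Split: [50, 3] -> [50] and [3]
    Merge: [50] + [3] -> [3, 50]
    Split: [29, 13] -> [29] and [13]
    Merge: [29] + [13] -> [13, 29]
  Merge: [3, 50] + [13, 29] -> [3, 13, 29, 50]
Merge: [21, 28, 32, 46] + [3, 13, 29, 50] -> [3, 13, 21, 28, 29, 32, 46, 50]

Final sorted array: [3, 13, 21, 28, 29, 32, 46, 50]

The merge sort proceeds by recursively splitting the array and merging sorted halves.
After all merges, the sorted array is [3, 13, 21, 28, 29, 32, 46, 50].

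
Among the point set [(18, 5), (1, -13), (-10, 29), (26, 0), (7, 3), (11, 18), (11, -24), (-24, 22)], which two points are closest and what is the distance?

Computing all pairwise distances among 8 points:

d((18, 5), (1, -13)) = 24.7588
d((18, 5), (-10, 29)) = 36.8782
d((18, 5), (26, 0)) = 9.434 <-- minimum
d((18, 5), (7, 3)) = 11.1803
d((18, 5), (11, 18)) = 14.7648
d((18, 5), (11, -24)) = 29.8329
d((18, 5), (-24, 22)) = 45.31
d((1, -13), (-10, 29)) = 43.4166
d((1, -13), (26, 0)) = 28.178
d((1, -13), (7, 3)) = 17.088
d((1, -13), (11, 18)) = 32.573
d((1, -13), (11, -24)) = 14.8661
d((1, -13), (-24, 22)) = 43.0116
d((-10, 29), (26, 0)) = 46.2277
d((-10, 29), (7, 3)) = 31.0644
d((-10, 29), (11, 18)) = 23.7065
d((-10, 29), (11, -24)) = 57.0088
d((-10, 29), (-24, 22)) = 15.6525
d((26, 0), (7, 3)) = 19.2354
d((26, 0), (11, 18)) = 23.4307
d((26, 0), (11, -24)) = 28.3019
d((26, 0), (-24, 22)) = 54.626
d((7, 3), (11, 18)) = 15.5242
d((7, 3), (11, -24)) = 27.2947
d((7, 3), (-24, 22)) = 36.3593
d((11, 18), (11, -24)) = 42.0
d((11, 18), (-24, 22)) = 35.2278
d((11, -24), (-24, 22)) = 57.8014

Closest pair: (18, 5) and (26, 0) with distance 9.434

The closest pair is (18, 5) and (26, 0) with Euclidean distance 9.434. For 8 points, brute-force pairwise comparison is shown above. For large n, the divide-and-conquer algorithm (sort by x, recurse on halves, check the dividing strip) achieves O(n log n).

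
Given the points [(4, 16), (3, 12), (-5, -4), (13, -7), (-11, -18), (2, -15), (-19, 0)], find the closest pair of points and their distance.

Computing all pairwise distances among 7 points:

d((4, 16), (3, 12)) = 4.1231 <-- minimum
d((4, 16), (-5, -4)) = 21.9317
d((4, 16), (13, -7)) = 24.6982
d((4, 16), (-11, -18)) = 37.1618
d((4, 16), (2, -15)) = 31.0644
d((4, 16), (-19, 0)) = 28.0179
d((3, 12), (-5, -4)) = 17.8885
d((3, 12), (13, -7)) = 21.4709
d((3, 12), (-11, -18)) = 33.1059
d((3, 12), (2, -15)) = 27.0185
d((3, 12), (-19, 0)) = 25.0599
d((-5, -4), (13, -7)) = 18.2483
d((-5, -4), (-11, -18)) = 15.2315
d((-5, -4), (2, -15)) = 13.0384
d((-5, -4), (-19, 0)) = 14.5602
d((13, -7), (-11, -18)) = 26.4008
d((13, -7), (2, -15)) = 13.6015
d((13, -7), (-19, 0)) = 32.7567
d((-11, -18), (2, -15)) = 13.3417
d((-11, -18), (-19, 0)) = 19.6977
d((2, -15), (-19, 0)) = 25.807

Closest pair: (4, 16) and (3, 12) with distance 4.1231

The closest pair is (4, 16) and (3, 12) with Euclidean distance 4.1231. For 7 points, brute-force pairwise comparison is shown above. For large n, the divide-and-conquer algorithm (sort by x, recurse on halves, check the dividing strip) achieves O(n log n).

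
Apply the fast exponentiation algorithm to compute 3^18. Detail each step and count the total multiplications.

Computing 3^18 by squaring (build up from 3^1; each line after the first costs one multiplication):

3^1 = 3
3^2 = (3^1)^2 = 3^2 = 9
3^4 = (3^2)^2 = 9^2 = 81
3^8 = (3^4)^2 = 81^2 = 6561
3^9 = 3 * 3^8 = 3 * 6561 = 19683
3^18 = (3^9)^2 = 19683^2 = 387420489

Result: 387420489
Multiplications needed: 5 (5 lines after 3^1)

3^18 = 387420489. Using exponentiation by squaring, this requires 5 multiplications. The key idea: if the exponent is even, square the half-power; if odd, multiply by the base once.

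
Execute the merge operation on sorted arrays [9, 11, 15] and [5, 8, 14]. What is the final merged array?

Merging process:

Compare 9 vs 5: take 5 from right. Merged: [5]
Compare 9 vs 8: take 8 from right. Merged: [5, 8]
Compare 9 vs 14: take 9 from left. Merged: [5, 8, 9]
Compare 11 vs 14: take 11 from left. Merged: [5, 8, 9, 11]
Compare 15 vs 14: take 14 from right. Merged: [5, 8, 9, 11, 14]
Append remaining from left: [15]. Merged: [5, 8, 9, 11, 14, 15]

Final merged array: [5, 8, 9, 11, 14, 15]
Total comparisons: 5

The merged array is [5, 8, 9, 11, 14, 15], requiring 5 comparisons. The merge step runs in O(n) time where n is the total number of elements.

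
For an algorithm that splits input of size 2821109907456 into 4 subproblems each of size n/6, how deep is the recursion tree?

For divide and conquer with division factor 6:

Problem sizes at each level:
Level 0: 2821109907456
Level 1: 470184984576
Level 2: 78364164096
Level 3: 13060694016
Level 4: 2176782336
Level 5: 362797056
Level 6: 60466176
Level 7: 10077696
Level 8: 1679616
Level 9: 279936
Level 10: 46656
Level 11: 7776
Level 12: 1296
Level 13: 216
Level 14: 36
Level 15: 6
Level 16: 1

The root is level 0 and the size-1 base case is level 16 (the tree spans levels 0 through 16, i.e. 17 levels counting the root), so the depth is the number of divisions: log_6(2821109907456) = 16

The recursion tree depth is log_6(2821109907456) = 16. At each level, the problem size is divided by 6, so it takes 16 divisions to reduce to a base case of size 1. The algorithm makes 4 recursive calls at each level.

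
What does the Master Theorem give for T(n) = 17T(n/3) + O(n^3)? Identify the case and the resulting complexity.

Master Theorem for T(n) = 17T(n/3) + O(n^3):

a = 17, b = 3, c = 3
log_b(a) = log_3(17) = 2.5789

Case 3: c = 3 > log_3(17) = 2.5789
T(n) = O(n^3) = O(n^3)

For T(n) = 17T(n/3) + O(n^3): log_3(17) = 2.5789. This is Case 3 of the Master Theorem (c > log_b(a), work dominated by root), giving O(n^3).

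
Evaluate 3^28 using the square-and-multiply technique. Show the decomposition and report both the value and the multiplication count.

Computing 3^28 by squaring (build up from 3^1; each line after the first costs one multiplication):

3^1 = 3
3^2 = (3^1)^2 = 3^2 = 9
3^3 = 3 * 3^2 = 3 * 9 = 27
3^6 = (3^3)^2 = 27^2 = 729
3^7 = 3 * 3^6 = 3 * 729 = 2187
3^14 = (3^7)^2 = 2187^2 = 4782969
3^28 = (3^14)^2 = 4782969^2 = 22876792454961

Result: 22876792454961
Multiplications needed: 6 (6 lines after 3^1)

3^28 = 22876792454961. Using exponentiation by squaring, this requires 6 multiplications. The key idea: if the exponent is even, square the half-power; if odd, multiply by the base once.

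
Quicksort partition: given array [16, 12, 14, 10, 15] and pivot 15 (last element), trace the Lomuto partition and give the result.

Lomuto partition with pivot = 15:

Initial array: [16, 12, 14, 10, 15]

arr[0]=16 > 15: no swap
arr[1]=12 <= 15: swap with position 0, array becomes [12, 16, 14, 10, 15]
arr[2]=14 <= 15: swap with position 1, array becomes [12, 14, 16, 10, 15]
arr[3]=10 <= 15: swap with position 2, array becomes [12, 14, 10, 16, 15]

Place pivot at position 3: [12, 14, 10, 15, 16]
Pivot position: 3

After partitioning with pivot 15, the array becomes [12, 14, 10, 15, 16]. The pivot is placed at index 3. All elements to the left of the pivot are <= 15, and all elements to the right are > 15.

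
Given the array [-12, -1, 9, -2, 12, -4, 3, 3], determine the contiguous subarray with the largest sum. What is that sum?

Using Kadane's algorithm on [-12, -1, 9, -2, 12, -4, 3, 3]:

Scanning through the array:
Position 1 (value -1): max_ending_here = -1, max_so_far = -1
Position 2 (value 9): max_ending_here = 9, max_so_far = 9
Position 3 (value -2): max_ending_here = 7, max_so_far = 9
Position 4 (value 12): max_ending_here = 19, max_so_far = 19
Position 5 (value -4): max_ending_here = 15, max_so_far = 19
Position 6 (value 3): max_ending_here = 18, max_so_far = 19
Position 7 (value 3): max_ending_here = 21, max_so_far = 21

Maximum subarray: [9, -2, 12, -4, 3, 3]
Maximum sum: 21

The maximum subarray is [9, -2, 12, -4, 3, 3] with sum 21. This subarray runs from index 2 to index 7.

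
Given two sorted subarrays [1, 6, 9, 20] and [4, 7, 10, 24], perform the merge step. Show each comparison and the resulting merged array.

Merging process:

Compare 1 vs 4: take 1 from left. Merged: [1]
Compare 6 vs 4: take 4 from right. Merged: [1, 4]
Compare 6 vs 7: take 6 from left. Merged: [1, 4, 6]
Compare 9 vs 7: take 7 from right. Merged: [1, 4, 6, 7]
Compare 9 vs 10: take 9 from left. Merged: [1, 4, 6, 7, 9]
Compare 20 vs 10: take 10 from right. Merged: [1, 4, 6, 7, 9, 10]
Compare 20 vs 24: take 20 from left. Merged: [1, 4, 6, 7, 9, 10, 20]
Append remaining from right: [24]. Merged: [1, 4, 6, 7, 9, 10, 20, 24]

Final merged array: [1, 4, 6, 7, 9, 10, 20, 24]
Total comparisons: 7

The merged array is [1, 4, 6, 7, 9, 10, 20, 24], requiring 7 comparisons. The merge step runs in O(n) time where n is the total number of elements.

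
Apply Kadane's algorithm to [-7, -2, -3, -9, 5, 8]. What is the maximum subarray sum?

Using Kadane's algorithm on [-7, -2, -3, -9, 5, 8]:

Scanning through the array:
Position 1 (value -2): max_ending_here = -2, max_so_far = -2
Position 2 (value -3): max_ending_here = -3, max_so_far = -2
Position 3 (value -9): max_ending_here = -9, max_so_far = -2
Position 4 (value 5): max_ending_here = 5, max_so_far = 5
Position 5 (value 8): max_ending_here = 13, max_so_far = 13

Maximum subarray: [5, 8]
Maximum sum: 13

The maximum subarray is [5, 8] with sum 13. This subarray runs from index 4 to index 5.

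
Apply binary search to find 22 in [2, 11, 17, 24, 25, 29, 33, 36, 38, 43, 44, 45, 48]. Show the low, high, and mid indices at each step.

Binary search for 22 in [2, 11, 17, 24, 25, 29, 33, 36, 38, 43, 44, 45, 48]:

lo=0, hi=12, mid=6, arr[mid]=33 -> 33 > 22, search left half
lo=0, hi=5, mid=2, arr[mid]=17 -> 17 < 22, search right half
lo=3, hi=5, mid=4, arr[mid]=25 -> 25 > 22, search left half
lo=3, hi=3, mid=3, arr[mid]=24 -> 24 > 22, search left half
lo=3 > hi=2, target 22 not found

Binary search determines that 22 is not in the array after 4 comparisons. The search space was exhausted without finding the target.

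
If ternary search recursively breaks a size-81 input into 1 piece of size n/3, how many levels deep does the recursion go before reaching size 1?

For divide and conquer with division factor 3:

Problem sizes at each level:
Level 0: 81
Level 1: 27
Level 2: 9
Level 3: 3
Level 4: 1

The root is level 0 and the size-1 base case is level 4 (the tree spans levels 0 through 4, i.e. 5 levels counting the root), so the depth is the number of divisions: log_3(81) = 4

The recursion tree depth is log_3(81) = 4. At each level, the problem size is divided by 3, so it takes 4 divisions to reduce to a base case of size 1. The algorithm makes 1 recursive call at each level.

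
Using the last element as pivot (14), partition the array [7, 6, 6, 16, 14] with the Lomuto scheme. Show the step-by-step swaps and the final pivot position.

Lomuto partition with pivot = 14:

Initial array: [7, 6, 6, 16, 14]

arr[0]=7 <= 14: swap with position 0, array becomes [7, 6, 6, 16, 14]
arr[1]=6 <= 14: swap with position 1, array becomes [7, 6, 6, 16, 14]
arr[2]=6 <= 14: swap with position 2, array becomes [7, 6, 6, 16, 14]
arr[3]=16 > 14: no swap

Place pivot at position 3: [7, 6, 6, 14, 16]
Pivot position: 3

After partitioning with pivot 14, the array becomes [7, 6, 6, 14, 16]. The pivot is placed at index 3. All elements to the left of the pivot are <= 14, and all elements to the right are > 14.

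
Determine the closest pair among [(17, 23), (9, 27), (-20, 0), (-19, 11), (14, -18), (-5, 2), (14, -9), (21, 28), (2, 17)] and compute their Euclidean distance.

Computing all pairwise distances among 9 points:

d((17, 23), (9, 27)) = 8.9443
d((17, 23), (-20, 0)) = 43.566
d((17, 23), (-19, 11)) = 37.9473
d((17, 23), (14, -18)) = 41.1096
d((17, 23), (-5, 2)) = 30.4138
d((17, 23), (14, -9)) = 32.1403
d((17, 23), (21, 28)) = 6.4031 <-- minimum
d((17, 23), (2, 17)) = 16.1555
d((9, 27), (-20, 0)) = 39.6232
d((9, 27), (-19, 11)) = 32.249
d((9, 27), (14, -18)) = 45.2769
d((9, 27), (-5, 2)) = 28.6531
d((9, 27), (14, -9)) = 36.3456
d((9, 27), (21, 28)) = 12.0416
d((9, 27), (2, 17)) = 12.2066
d((-20, 0), (-19, 11)) = 11.0454
d((-20, 0), (14, -18)) = 38.4708
d((-20, 0), (-5, 2)) = 15.1327
d((-20, 0), (14, -9)) = 35.171
d((-20, 0), (21, 28)) = 49.6488
d((-20, 0), (2, 17)) = 27.8029
d((-19, 11), (14, -18)) = 43.9318
d((-19, 11), (-5, 2)) = 16.6433
d((-19, 11), (14, -9)) = 38.5876
d((-19, 11), (21, 28)) = 43.4626
d((-19, 11), (2, 17)) = 21.8403
d((14, -18), (-5, 2)) = 27.5862
d((14, -18), (14, -9)) = 9.0
d((14, -18), (21, 28)) = 46.5296
d((14, -18), (2, 17)) = 37.0
d((-5, 2), (14, -9)) = 21.9545
d((-5, 2), (21, 28)) = 36.7696
d((-5, 2), (2, 17)) = 16.5529
d((14, -9), (21, 28)) = 37.6563
d((14, -9), (2, 17)) = 28.6356
d((21, 28), (2, 17)) = 21.9545

Closest pair: (17, 23) and (21, 28) with distance 6.4031

The closest pair is (17, 23) and (21, 28) with Euclidean distance 6.4031. For 9 points, brute-force pairwise comparison is shown above. For large n, the divide-and-conquer algorithm (sort by x, recurse on halves, check the dividing strip) achieves O(n log n).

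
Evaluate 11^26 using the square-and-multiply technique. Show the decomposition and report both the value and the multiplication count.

Computing 11^26 by squaring (build up from 11^1; each line after the first costs one multiplication):

11^1 = 11
11^2 = (11^1)^2 = 11^2 = 121
11^3 = 11 * 11^2 = 11 * 121 = 1331
11^6 = (11^3)^2 = 1331^2 = 1771561
11^12 = (11^6)^2 = 1771561^2 = 3138428376721
11^13 = 11 * 11^12 = 11 * 3138428376721 = 34522712143931
11^26 = (11^13)^2 = 34522712143931^2 = 1191817653772720942460132761

Result: 1191817653772720942460132761
Multiplications needed: 6 (6 lines after 11^1)

11^26 = 1191817653772720942460132761. Using exponentiation by squaring, this requires 6 multiplications. The key idea: if the exponent is even, square the half-power; if odd, multiply by the base once.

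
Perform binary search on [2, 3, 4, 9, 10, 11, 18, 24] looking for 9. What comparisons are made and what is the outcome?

Binary search for 9 in [2, 3, 4, 9, 10, 11, 18, 24]:

lo=0, hi=7, mid=3, arr[mid]=9 -> Found target at index 3!

Binary search finds 9 at index 3 after 1 comparisons. The search repeatedly halves the search space by comparing with the middle element.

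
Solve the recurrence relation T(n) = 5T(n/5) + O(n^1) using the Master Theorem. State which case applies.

Master Theorem for T(n) = 5T(n/5) + O(n^1):

a = 5, b = 5, c = 1
log_b(a) = log_5(5) = 1.0000

Case 2: c = 1 = log_5(5) = 1.0000
T(n) = O(n^1 log n) = O(n log n)

For T(n) = 5T(n/5) + O(n^1): log_5(5) = 1.0000. This is Case 2 of the Master Theorem (c = log_b(a), equal work at all levels), giving O(n log n).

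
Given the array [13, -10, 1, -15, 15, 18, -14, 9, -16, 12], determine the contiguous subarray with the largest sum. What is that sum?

Using Kadane's algorithm on [13, -10, 1, -15, 15, 18, -14, 9, -16, 12]:

Scanning through the array:
Position 1 (value -10): max_ending_here = 3, max_so_far = 13
Position 2 (value 1): max_ending_here = 4, max_so_far = 13
Position 3 (value -15): max_ending_here = -11, max_so_far = 13
Position 4 (value 15): max_ending_here = 15, max_so_far = 15
Position 5 (value 18): max_ending_here = 33, max_so_far = 33
Position 6 (value -14): max_ending_here = 19, max_so_far = 33
Position 7 (value 9): max_ending_here = 28, max_so_far = 33
Position 8 (value -16): max_ending_here = 12, max_so_far = 33
Position 9 (value 12): max_ending_here = 24, max_so_far = 33

Maximum subarray: [15, 18]
Maximum sum: 33

The maximum subarray is [15, 18] with sum 33. This subarray runs from index 4 to index 5.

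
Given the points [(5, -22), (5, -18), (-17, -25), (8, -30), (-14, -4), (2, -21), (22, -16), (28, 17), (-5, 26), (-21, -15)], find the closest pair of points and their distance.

Computing all pairwise distances among 10 points:

d((5, -22), (5, -18)) = 4.0
d((5, -22), (-17, -25)) = 22.2036
d((5, -22), (8, -30)) = 8.544
d((5, -22), (-14, -4)) = 26.1725
d((5, -22), (2, -21)) = 3.1623 <-- minimum
d((5, -22), (22, -16)) = 18.0278
d((5, -22), (28, 17)) = 45.2769
d((5, -22), (-5, 26)) = 49.0306
d((5, -22), (-21, -15)) = 26.9258
d((5, -18), (-17, -25)) = 23.0868
d((5, -18), (8, -30)) = 12.3693
d((5, -18), (-14, -4)) = 23.6008
d((5, -18), (2, -21)) = 4.2426
d((5, -18), (22, -16)) = 17.1172
d((5, -18), (28, 17)) = 41.8808
d((5, -18), (-5, 26)) = 45.1221
d((5, -18), (-21, -15)) = 26.1725
d((-17, -25), (8, -30)) = 25.4951
d((-17, -25), (-14, -4)) = 21.2132
d((-17, -25), (2, -21)) = 19.4165
d((-17, -25), (22, -16)) = 40.025
d((-17, -25), (28, 17)) = 61.5549
d((-17, -25), (-5, 26)) = 52.3927
d((-17, -25), (-21, -15)) = 10.7703
d((8, -30), (-14, -4)) = 34.0588
d((8, -30), (2, -21)) = 10.8167
d((8, -30), (22, -16)) = 19.799
d((8, -30), (28, 17)) = 51.0784
d((8, -30), (-5, 26)) = 57.4891
d((8, -30), (-21, -15)) = 32.6497
d((-14, -4), (2, -21)) = 23.3452
d((-14, -4), (22, -16)) = 37.9473
d((-14, -4), (28, 17)) = 46.9574
d((-14, -4), (-5, 26)) = 31.3209
d((-14, -4), (-21, -15)) = 13.0384
d((2, -21), (22, -16)) = 20.6155
d((2, -21), (28, 17)) = 46.0435
d((2, -21), (-5, 26)) = 47.5184
d((2, -21), (-21, -15)) = 23.7697
d((22, -16), (28, 17)) = 33.541
d((22, -16), (-5, 26)) = 49.93
d((22, -16), (-21, -15)) = 43.0116
d((28, 17), (-5, 26)) = 34.2053
d((28, 17), (-21, -15)) = 58.5235
d((-5, 26), (-21, -15)) = 44.0114

Closest pair: (5, -22) and (2, -21) with distance 3.1623

The closest pair is (5, -22) and (2, -21) with Euclidean distance 3.1623. For 10 points, brute-force pairwise comparison is shown above. For large n, the divide-and-conquer algorithm (sort by x, recurse on halves, check the dividing strip) achieves O(n log n).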